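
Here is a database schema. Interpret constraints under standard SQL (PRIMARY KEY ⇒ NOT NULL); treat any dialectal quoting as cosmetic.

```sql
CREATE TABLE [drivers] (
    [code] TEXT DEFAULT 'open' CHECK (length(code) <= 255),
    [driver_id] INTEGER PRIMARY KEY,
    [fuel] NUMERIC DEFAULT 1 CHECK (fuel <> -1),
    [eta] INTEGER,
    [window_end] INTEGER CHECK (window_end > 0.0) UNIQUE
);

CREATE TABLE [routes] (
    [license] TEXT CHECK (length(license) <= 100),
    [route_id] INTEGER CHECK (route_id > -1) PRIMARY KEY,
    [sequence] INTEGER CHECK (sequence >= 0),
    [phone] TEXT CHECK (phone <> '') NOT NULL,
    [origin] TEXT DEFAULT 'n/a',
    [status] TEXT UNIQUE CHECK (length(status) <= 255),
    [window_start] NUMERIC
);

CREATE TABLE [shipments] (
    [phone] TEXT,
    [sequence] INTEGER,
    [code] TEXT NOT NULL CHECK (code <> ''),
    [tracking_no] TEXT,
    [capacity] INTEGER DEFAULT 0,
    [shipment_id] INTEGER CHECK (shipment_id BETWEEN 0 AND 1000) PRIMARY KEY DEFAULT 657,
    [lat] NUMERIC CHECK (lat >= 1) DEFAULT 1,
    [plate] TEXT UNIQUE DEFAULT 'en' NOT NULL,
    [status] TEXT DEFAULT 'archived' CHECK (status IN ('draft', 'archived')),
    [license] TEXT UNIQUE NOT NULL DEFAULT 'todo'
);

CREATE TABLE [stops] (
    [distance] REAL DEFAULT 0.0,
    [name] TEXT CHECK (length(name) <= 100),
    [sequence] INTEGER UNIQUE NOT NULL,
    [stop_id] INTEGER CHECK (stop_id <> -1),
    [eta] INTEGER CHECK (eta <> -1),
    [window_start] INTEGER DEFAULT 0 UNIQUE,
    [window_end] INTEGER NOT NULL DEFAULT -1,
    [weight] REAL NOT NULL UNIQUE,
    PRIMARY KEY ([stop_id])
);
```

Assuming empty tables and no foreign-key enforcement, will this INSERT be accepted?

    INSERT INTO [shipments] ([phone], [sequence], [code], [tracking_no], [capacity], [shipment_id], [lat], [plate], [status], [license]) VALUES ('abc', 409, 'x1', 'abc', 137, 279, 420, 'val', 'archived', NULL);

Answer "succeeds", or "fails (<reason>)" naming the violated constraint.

license is explicitly set to NULL, but license is declared NOT NULL.

fails (NOT NULL on license)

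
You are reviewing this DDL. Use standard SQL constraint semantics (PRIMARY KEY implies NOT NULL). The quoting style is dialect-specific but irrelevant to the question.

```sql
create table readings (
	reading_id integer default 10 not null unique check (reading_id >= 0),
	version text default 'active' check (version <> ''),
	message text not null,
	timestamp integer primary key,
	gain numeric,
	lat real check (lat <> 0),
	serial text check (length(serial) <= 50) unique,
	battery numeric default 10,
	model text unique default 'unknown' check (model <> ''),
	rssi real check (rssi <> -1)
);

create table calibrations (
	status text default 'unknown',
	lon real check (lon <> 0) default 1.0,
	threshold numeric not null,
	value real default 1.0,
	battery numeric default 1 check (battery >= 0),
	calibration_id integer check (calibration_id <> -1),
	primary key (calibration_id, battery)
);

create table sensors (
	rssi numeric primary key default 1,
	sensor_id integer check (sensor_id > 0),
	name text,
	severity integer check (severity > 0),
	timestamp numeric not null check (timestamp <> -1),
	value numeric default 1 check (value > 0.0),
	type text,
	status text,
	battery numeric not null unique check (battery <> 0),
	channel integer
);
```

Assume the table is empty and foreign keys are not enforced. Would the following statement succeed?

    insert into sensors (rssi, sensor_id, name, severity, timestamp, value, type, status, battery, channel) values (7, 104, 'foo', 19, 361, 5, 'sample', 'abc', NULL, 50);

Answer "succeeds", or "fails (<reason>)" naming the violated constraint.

fails (NOT NULL on battery)

battery is explicitly set to NULL, but battery is declared NOT NULL.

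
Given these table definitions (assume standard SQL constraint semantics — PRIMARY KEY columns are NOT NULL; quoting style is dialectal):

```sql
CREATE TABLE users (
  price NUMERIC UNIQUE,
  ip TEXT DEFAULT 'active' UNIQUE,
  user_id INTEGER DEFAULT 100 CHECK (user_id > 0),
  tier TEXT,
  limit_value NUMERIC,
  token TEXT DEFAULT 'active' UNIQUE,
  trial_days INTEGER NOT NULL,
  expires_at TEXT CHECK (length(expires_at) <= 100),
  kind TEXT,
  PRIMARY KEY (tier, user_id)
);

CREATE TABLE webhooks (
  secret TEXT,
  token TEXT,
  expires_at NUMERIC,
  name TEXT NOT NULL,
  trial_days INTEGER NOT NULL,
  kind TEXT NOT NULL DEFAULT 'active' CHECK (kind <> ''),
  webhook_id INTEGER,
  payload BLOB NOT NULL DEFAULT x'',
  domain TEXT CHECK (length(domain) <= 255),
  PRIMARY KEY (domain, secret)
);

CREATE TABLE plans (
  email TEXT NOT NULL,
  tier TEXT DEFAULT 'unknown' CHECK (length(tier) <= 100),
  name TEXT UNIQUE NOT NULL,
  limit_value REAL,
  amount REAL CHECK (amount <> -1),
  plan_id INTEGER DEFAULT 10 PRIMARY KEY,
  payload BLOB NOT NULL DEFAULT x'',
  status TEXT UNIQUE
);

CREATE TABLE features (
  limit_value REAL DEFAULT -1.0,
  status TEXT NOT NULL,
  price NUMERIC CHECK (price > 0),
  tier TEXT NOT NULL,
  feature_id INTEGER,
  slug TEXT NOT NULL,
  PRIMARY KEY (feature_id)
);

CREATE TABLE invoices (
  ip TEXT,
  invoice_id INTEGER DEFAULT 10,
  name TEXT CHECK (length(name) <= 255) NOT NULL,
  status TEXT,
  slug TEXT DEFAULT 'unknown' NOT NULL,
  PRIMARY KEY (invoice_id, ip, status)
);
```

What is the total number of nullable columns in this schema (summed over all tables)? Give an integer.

users: 6 nullable (price, ip, limit_value, token, expires_at, kind — PK (tier, user_id) and explicit NOT NULL columns excluded).
webhooks: 3 nullable (token, expires_at, webhook_id — PK (domain, secret) and explicit NOT NULL columns excluded).
plans: 4 nullable (tier, limit_value, amount, status — PK (plan_id) and explicit NOT NULL columns excluded).
features: 2 nullable (limit_value, price — PK (feature_id) and explicit NOT NULL columns excluded).
invoices: 0 nullable (none — PK (invoice_id, ip, status) and explicit NOT NULL columns excluded).
Total: 6 + 3 + 4 + 2 + 0 = 15.

15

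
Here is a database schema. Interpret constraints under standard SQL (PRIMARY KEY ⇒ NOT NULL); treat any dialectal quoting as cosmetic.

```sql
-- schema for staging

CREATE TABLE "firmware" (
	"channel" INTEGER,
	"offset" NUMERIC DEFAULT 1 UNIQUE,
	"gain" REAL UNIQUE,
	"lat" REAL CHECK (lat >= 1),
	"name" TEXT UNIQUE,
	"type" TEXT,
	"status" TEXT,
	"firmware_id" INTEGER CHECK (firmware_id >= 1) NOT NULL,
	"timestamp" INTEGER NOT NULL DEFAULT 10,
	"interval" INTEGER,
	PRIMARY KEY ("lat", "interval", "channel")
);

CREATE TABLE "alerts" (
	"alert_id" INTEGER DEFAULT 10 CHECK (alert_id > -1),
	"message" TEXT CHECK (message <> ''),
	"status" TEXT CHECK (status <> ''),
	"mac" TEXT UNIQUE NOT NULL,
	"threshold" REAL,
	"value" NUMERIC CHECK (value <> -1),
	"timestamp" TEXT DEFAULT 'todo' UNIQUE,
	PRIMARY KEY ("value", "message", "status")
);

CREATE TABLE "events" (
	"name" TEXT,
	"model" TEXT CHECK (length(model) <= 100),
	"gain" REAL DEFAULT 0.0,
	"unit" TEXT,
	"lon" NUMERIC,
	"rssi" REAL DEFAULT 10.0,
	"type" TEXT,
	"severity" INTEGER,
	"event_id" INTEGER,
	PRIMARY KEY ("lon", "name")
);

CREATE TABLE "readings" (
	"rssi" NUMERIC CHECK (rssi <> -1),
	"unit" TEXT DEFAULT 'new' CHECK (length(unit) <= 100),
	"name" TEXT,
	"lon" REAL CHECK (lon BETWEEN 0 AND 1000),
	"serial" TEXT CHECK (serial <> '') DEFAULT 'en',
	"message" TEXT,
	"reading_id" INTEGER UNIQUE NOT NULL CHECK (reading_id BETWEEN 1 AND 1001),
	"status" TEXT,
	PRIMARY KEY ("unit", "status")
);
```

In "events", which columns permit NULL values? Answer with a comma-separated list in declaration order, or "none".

model, gain, unit, rssi, type, severity, event_id

- name: part of the PRIMARY KEY, which implies NOT NULL → not nullable.
- model: CHECK does not forbid NULL (a CHECK constraint passes when its expression is NULL) → nullable.
- gain: DEFAULT only fills an omitted column; an explicit NULL is still allowed → nullable.
- unit: no NOT NULL constraint applies → nullable.
- lon: part of the PRIMARY KEY, which implies NOT NULL → not nullable.
- rssi: DEFAULT only fills an omitted column; an explicit NULL is still allowed → nullable.
- type: no NOT NULL constraint applies → nullable.
- severity: no NOT NULL constraint applies → nullable.
- event_id: no NOT NULL constraint applies → nullable.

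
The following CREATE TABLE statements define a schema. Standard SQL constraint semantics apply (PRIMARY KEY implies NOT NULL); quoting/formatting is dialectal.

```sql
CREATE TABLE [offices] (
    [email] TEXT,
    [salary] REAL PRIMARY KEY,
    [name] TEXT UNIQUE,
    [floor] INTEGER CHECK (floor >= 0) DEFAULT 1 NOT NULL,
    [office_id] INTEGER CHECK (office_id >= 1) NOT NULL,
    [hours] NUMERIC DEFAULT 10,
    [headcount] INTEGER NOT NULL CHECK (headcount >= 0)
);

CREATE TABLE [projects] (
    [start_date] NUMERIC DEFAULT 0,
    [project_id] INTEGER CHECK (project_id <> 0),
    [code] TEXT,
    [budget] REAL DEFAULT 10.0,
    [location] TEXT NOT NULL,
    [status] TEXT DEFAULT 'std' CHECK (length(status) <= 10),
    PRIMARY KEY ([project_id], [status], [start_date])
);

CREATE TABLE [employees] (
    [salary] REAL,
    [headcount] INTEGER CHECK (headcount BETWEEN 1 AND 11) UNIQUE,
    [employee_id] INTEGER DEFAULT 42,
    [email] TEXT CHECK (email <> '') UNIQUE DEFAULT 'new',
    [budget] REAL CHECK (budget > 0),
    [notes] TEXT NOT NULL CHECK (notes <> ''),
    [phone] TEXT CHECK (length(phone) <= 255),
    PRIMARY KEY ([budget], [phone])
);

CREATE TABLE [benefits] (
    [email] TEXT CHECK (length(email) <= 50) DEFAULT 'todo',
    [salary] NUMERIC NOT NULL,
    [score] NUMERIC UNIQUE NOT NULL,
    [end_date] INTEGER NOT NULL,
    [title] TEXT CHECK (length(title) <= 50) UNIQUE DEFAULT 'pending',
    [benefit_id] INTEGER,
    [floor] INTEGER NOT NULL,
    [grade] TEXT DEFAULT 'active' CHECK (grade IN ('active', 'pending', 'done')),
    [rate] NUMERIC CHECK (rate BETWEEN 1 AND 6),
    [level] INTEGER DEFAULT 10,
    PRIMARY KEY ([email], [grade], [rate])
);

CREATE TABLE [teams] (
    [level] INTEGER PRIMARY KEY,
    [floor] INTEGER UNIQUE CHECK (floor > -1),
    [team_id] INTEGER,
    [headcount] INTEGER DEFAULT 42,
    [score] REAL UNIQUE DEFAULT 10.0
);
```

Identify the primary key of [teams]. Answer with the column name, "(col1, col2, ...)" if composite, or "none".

level is declared PRIMARY KEY inline on the column.

level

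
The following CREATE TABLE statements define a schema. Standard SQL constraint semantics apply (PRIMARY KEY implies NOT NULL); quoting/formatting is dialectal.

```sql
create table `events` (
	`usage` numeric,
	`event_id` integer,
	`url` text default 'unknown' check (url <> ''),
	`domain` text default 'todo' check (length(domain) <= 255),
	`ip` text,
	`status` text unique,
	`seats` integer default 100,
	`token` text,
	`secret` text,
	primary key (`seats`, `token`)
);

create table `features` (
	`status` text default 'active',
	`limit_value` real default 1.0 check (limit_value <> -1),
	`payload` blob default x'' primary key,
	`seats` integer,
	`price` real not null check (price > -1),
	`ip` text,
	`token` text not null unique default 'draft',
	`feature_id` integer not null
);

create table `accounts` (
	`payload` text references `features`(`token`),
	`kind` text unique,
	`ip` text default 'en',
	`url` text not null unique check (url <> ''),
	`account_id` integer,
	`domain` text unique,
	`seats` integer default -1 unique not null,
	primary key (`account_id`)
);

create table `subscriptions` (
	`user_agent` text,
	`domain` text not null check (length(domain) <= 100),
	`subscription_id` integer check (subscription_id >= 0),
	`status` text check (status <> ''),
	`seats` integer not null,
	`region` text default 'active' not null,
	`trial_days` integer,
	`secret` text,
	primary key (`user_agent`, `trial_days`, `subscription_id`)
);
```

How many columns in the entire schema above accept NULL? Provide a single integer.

17

events: 7 nullable (usage, event_id, url, domain, ip, status, secret — PK (seats, token) and explicit NOT NULL columns excluded).
features: 4 nullable (status, limit_value, seats, ip — PK (payload) and explicit NOT NULL columns excluded).
accounts: 4 nullable (payload, kind, ip, domain — PK (account_id) and explicit NOT NULL columns excluded).
subscriptions: 2 nullable (status, secret — PK (user_agent, trial_days, subscription_id) and explicit NOT NULL columns excluded).
Total: 7 + 4 + 4 + 2 = 17.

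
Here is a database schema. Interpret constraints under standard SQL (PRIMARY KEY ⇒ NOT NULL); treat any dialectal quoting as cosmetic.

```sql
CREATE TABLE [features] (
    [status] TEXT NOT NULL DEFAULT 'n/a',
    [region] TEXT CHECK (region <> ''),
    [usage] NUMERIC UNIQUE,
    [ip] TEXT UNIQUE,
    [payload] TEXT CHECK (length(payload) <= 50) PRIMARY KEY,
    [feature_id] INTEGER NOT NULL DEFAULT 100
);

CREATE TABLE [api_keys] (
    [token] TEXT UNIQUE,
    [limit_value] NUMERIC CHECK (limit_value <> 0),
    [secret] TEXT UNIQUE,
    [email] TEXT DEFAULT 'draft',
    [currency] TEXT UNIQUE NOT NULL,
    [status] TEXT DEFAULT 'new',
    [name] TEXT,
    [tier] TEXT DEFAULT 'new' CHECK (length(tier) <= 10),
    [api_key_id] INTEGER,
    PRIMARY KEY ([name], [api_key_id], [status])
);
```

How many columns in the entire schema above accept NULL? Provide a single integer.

8

features: 3 nullable (region, usage, ip — PK (payload) and explicit NOT NULL columns excluded).
api_keys: 5 nullable (token, limit_value, secret, email, tier — PK (name, api_key_id, status) and explicit NOT NULL columns excluded).
Total: 3 + 5 = 8.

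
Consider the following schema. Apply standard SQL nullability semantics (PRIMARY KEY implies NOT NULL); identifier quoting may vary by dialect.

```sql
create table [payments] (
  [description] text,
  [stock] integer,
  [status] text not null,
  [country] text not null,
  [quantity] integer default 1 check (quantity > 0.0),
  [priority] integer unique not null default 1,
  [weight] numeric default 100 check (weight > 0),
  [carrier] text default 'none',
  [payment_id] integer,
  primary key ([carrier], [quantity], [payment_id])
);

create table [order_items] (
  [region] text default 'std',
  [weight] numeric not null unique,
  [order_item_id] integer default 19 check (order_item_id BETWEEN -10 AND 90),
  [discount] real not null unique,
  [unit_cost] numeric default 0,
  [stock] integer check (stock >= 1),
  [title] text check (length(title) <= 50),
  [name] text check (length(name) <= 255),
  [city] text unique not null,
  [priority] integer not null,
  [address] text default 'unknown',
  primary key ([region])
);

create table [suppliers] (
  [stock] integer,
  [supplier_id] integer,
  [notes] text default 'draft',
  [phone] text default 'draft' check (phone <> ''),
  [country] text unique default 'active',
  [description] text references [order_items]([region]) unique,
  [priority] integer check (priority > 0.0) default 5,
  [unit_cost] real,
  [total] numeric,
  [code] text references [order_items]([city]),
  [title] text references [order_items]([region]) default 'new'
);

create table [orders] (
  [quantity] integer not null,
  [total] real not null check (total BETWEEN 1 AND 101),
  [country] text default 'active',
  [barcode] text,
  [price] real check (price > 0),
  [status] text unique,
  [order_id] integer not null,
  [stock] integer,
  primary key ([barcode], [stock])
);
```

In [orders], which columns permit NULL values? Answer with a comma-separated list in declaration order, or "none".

- quantity: declared NOT NULL → not nullable.
- total: declared NOT NULL → not nullable.
- country: DEFAULT only fills an omitted column; an explicit NULL is still allowed → nullable.
- barcode: part of the PRIMARY KEY, which implies NOT NULL → not nullable.
- price: CHECK does not forbid NULL (a CHECK constraint passes when its expression is NULL) → nullable.
- status: UNIQUE does not imply NOT NULL → nullable.
- order_id: declared NOT NULL → not nullable.
- stock: part of the PRIMARY KEY, which implies NOT NULL → not nullable.

country, price, status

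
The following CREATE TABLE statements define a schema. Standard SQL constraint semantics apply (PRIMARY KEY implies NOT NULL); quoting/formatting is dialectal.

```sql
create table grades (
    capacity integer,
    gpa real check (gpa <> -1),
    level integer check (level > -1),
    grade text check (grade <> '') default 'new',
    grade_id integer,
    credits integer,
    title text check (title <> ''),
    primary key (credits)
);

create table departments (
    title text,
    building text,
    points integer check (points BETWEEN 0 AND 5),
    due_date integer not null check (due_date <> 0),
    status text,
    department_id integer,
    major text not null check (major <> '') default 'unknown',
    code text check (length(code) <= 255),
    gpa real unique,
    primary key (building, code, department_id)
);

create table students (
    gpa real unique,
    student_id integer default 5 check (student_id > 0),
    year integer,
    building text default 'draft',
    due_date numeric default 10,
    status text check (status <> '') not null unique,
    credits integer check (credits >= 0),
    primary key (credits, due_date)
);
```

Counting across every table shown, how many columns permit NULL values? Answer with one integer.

14

grades: 6 nullable (capacity, gpa, level, grade, grade_id, title — PK (credits) and explicit NOT NULL columns excluded).
departments: 4 nullable (title, points, status, gpa — PK (building, code, department_id) and explicit NOT NULL columns excluded).
students: 4 nullable (gpa, student_id, year, building — PK (credits, due_date) and explicit NOT NULL columns excluded).
Total: 6 + 4 + 4 = 14.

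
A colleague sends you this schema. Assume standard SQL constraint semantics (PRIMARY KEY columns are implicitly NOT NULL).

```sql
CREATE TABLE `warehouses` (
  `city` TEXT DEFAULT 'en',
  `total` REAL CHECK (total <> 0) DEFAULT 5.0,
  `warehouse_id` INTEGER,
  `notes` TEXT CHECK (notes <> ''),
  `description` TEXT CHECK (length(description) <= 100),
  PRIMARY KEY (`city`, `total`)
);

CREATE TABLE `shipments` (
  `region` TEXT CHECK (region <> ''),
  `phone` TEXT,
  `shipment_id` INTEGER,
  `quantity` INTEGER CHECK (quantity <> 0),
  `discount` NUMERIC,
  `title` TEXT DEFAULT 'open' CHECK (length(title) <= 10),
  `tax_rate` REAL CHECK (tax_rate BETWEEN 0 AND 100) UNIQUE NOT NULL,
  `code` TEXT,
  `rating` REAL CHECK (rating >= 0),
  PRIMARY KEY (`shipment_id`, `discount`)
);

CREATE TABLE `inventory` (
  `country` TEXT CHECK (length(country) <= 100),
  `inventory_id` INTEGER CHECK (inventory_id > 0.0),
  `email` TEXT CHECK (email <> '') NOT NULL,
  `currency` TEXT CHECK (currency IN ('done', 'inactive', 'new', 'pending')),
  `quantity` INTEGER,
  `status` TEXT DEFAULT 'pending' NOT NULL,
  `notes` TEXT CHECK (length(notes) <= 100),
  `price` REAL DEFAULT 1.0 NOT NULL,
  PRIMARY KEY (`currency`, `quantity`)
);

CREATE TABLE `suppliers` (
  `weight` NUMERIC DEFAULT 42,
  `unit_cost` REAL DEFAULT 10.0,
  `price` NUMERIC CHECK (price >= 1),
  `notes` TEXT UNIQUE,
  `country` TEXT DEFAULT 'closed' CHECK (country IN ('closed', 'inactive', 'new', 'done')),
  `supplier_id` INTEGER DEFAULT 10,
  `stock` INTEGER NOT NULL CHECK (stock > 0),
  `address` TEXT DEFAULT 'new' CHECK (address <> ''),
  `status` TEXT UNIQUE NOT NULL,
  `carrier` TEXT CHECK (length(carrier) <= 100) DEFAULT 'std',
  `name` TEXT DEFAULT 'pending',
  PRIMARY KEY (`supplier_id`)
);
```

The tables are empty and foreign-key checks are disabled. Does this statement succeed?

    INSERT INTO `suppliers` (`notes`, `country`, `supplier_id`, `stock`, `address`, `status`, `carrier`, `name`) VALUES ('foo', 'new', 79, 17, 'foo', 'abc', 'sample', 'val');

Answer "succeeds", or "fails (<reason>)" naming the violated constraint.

NOT NULL columns: status is supplied; stock is supplied; supplier_id is supplied.
CHECK constraints: 'new' satisfies (country IN ('closed', 'inactive', 'new', 'done')); 17 satisfies (stock > 0); 'foo' satisfies (address <> ''); 'sample' satisfies (length(carrier) <= 100).
No constraint is violated.

succeeds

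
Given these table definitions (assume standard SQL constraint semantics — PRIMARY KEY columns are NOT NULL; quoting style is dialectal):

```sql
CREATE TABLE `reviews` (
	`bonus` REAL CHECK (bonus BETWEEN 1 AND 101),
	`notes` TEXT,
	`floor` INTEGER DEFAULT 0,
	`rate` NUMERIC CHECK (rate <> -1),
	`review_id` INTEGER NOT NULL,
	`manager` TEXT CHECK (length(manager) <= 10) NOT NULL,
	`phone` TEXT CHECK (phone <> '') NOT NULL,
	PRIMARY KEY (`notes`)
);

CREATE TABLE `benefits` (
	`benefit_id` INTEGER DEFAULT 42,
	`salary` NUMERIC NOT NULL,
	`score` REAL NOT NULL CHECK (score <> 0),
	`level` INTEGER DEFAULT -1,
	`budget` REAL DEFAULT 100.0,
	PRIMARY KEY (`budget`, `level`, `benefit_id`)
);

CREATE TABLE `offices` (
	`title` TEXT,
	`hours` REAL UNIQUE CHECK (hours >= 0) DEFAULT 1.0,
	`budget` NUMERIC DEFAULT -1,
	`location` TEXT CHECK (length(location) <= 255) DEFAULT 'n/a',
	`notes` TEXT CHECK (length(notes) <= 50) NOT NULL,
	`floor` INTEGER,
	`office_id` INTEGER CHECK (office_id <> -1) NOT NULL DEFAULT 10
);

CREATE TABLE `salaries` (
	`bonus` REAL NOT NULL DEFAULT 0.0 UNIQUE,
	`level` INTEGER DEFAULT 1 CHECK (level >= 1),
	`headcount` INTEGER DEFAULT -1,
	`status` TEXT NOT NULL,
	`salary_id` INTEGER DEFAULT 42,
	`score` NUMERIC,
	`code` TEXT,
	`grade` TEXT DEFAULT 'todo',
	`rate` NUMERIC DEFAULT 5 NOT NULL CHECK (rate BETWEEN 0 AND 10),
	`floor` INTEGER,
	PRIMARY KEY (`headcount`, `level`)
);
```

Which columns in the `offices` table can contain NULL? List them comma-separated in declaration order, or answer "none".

title, hours, budget, location, floor

- title: no NOT NULL constraint applies → nullable.
- hours: CHECK does not forbid NULL (a CHECK constraint passes when its expression is NULL) → nullable.
- budget: DEFAULT only fills an omitted column; an explicit NULL is still allowed → nullable.
- location: CHECK does not forbid NULL (a CHECK constraint passes when its expression is NULL) → nullable.
- notes: declared NOT NULL → not nullable.
- floor: no NOT NULL constraint applies → nullable.
- office_id: declared NOT NULL → not nullable.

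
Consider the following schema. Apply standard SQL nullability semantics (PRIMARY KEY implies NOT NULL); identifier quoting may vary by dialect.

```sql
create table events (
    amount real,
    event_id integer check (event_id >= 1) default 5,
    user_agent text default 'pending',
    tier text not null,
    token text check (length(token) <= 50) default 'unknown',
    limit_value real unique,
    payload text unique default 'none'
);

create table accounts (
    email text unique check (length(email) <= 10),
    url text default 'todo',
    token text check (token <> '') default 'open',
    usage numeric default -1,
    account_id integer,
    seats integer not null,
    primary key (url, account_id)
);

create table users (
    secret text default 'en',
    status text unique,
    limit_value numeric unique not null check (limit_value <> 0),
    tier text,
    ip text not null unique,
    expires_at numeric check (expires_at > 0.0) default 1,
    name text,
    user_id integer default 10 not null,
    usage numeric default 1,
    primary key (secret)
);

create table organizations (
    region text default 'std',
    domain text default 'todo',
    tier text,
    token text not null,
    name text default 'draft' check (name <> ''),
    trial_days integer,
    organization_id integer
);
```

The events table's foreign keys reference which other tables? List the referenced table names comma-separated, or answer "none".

none

No column in events has a REFERENCES clause.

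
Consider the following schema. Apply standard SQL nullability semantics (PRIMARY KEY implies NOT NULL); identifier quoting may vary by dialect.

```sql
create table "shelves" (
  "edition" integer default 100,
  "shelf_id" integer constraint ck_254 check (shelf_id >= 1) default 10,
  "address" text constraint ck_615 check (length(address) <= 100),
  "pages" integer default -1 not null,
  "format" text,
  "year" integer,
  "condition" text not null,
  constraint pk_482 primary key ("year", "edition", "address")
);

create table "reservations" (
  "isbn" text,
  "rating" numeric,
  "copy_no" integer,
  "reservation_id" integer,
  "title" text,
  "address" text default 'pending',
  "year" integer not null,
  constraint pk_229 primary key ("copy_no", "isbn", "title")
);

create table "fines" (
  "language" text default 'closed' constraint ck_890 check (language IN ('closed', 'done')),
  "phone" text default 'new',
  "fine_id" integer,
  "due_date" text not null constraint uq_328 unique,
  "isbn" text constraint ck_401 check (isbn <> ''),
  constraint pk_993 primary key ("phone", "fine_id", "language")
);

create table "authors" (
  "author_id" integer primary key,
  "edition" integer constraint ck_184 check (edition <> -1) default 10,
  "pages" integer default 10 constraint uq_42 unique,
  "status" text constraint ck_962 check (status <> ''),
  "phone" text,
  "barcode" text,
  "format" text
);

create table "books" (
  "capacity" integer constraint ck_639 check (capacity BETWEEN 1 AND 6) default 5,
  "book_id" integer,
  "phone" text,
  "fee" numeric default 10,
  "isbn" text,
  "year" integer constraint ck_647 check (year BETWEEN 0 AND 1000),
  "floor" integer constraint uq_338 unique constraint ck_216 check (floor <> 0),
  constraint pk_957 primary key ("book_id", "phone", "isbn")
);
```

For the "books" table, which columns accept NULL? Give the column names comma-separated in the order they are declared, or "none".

capacity, fee, year, floor

- capacity: CHECK does not forbid NULL (a CHECK constraint passes when its expression is NULL) → nullable.
- book_id: part of the PRIMARY KEY, which implies NOT NULL → not nullable.
- phone: part of the PRIMARY KEY, which implies NOT NULL → not nullable.
- fee: DEFAULT only fills an omitted column; an explicit NULL is still allowed → nullable.
- isbn: part of the PRIMARY KEY, which implies NOT NULL → not nullable.
- year: CHECK does not forbid NULL (a CHECK constraint passes when its expression is NULL) → nullable.
- floor: CHECK does not forbid NULL (a CHECK constraint passes when its expression is NULL) → nullable.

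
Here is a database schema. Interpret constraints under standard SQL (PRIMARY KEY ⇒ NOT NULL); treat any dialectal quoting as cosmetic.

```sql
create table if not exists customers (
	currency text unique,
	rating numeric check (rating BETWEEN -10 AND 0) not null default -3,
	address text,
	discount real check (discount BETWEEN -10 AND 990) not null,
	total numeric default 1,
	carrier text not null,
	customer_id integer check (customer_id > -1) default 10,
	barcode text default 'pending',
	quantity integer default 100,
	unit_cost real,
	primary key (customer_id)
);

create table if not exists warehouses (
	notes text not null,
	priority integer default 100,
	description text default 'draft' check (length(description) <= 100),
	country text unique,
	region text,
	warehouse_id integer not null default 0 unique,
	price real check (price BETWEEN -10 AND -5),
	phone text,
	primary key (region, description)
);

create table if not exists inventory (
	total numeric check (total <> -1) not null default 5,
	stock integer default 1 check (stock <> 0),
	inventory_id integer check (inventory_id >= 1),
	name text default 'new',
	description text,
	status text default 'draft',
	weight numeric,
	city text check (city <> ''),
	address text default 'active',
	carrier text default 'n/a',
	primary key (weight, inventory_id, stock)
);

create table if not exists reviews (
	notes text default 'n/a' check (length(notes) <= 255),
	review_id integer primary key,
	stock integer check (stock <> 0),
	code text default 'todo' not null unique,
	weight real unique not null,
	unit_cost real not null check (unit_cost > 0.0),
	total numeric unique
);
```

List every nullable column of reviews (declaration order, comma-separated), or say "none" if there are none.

notes, stock, total

- notes: CHECK does not forbid NULL (a CHECK constraint passes when its expression is NULL) → nullable.
- review_id: part of the PRIMARY KEY, which implies NOT NULL → not nullable.
- stock: CHECK does not forbid NULL (a CHECK constraint passes when its expression is NULL) → nullable.
- code: declared NOT NULL → not nullable.
- weight: declared NOT NULL → not nullable.
- unit_cost: declared NOT NULL → not nullable.
- total: UNIQUE does not imply NOT NULL → nullable.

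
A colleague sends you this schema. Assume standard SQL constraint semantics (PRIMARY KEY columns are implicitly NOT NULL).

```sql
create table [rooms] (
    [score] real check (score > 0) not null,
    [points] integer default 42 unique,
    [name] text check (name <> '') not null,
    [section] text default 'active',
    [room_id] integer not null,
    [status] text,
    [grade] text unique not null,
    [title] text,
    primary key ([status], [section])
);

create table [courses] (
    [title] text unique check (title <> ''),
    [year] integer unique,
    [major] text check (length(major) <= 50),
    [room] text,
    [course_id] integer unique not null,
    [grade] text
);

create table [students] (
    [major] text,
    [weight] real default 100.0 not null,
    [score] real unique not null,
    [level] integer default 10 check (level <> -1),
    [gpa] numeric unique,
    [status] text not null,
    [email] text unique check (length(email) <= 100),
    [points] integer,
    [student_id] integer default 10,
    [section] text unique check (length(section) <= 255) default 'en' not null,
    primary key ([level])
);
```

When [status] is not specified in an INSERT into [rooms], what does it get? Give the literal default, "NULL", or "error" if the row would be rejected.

status has no DEFAULT clause.
Omitting it would insert NULL, but it is part of the PRIMARY KEY, so the INSERT fails.

error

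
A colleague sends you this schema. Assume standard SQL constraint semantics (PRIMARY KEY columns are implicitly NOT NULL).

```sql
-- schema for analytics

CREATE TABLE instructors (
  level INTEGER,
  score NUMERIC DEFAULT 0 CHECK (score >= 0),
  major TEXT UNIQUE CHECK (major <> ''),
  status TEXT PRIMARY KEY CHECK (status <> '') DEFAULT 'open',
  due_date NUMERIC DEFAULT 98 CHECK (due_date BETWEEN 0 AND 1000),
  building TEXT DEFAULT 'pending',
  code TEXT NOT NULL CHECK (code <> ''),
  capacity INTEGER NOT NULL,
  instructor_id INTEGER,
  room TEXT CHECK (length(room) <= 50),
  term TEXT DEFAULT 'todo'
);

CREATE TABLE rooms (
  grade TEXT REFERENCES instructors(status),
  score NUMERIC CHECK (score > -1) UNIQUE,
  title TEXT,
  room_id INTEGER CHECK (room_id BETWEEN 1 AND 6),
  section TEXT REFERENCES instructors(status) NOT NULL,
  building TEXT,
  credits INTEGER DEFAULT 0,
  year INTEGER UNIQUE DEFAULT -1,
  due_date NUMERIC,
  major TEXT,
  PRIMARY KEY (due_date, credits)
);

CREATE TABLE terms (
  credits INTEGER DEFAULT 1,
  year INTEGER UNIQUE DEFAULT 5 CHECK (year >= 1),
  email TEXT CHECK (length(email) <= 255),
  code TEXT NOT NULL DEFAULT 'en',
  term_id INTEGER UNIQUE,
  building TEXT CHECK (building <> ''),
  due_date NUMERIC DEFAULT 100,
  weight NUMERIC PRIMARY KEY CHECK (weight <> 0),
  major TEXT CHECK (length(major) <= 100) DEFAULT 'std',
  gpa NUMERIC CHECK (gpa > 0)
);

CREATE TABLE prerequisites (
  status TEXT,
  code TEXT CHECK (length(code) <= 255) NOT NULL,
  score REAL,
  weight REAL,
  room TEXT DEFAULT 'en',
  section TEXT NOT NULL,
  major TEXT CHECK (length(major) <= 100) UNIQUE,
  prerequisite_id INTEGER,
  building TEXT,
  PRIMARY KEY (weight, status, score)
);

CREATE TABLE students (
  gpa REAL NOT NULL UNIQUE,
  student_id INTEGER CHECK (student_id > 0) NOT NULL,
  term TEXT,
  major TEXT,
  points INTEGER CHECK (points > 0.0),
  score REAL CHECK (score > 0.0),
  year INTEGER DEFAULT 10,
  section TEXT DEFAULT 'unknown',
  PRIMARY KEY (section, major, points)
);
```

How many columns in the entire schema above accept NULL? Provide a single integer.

instructors: 8 nullable (level, score, major, due_date, building, instructor_id, room, term — PK (status) and explicit NOT NULL columns excluded).
rooms: 7 nullable (grade, score, title, room_id, building, year, major — PK (due_date, credits) and explicit NOT NULL columns excluded).
terms: 8 nullable (credits, year, email, term_id, building, due_date, major, gpa — PK (weight) and explicit NOT NULL columns excluded).
prerequisites: 4 nullable (room, major, prerequisite_id, building — PK (weight, status, score) and explicit NOT NULL columns excluded).
students: 3 nullable (term, score, year — PK (section, major, points) and explicit NOT NULL columns excluded).
Total: 8 + 7 + 8 + 4 + 3 = 30.

30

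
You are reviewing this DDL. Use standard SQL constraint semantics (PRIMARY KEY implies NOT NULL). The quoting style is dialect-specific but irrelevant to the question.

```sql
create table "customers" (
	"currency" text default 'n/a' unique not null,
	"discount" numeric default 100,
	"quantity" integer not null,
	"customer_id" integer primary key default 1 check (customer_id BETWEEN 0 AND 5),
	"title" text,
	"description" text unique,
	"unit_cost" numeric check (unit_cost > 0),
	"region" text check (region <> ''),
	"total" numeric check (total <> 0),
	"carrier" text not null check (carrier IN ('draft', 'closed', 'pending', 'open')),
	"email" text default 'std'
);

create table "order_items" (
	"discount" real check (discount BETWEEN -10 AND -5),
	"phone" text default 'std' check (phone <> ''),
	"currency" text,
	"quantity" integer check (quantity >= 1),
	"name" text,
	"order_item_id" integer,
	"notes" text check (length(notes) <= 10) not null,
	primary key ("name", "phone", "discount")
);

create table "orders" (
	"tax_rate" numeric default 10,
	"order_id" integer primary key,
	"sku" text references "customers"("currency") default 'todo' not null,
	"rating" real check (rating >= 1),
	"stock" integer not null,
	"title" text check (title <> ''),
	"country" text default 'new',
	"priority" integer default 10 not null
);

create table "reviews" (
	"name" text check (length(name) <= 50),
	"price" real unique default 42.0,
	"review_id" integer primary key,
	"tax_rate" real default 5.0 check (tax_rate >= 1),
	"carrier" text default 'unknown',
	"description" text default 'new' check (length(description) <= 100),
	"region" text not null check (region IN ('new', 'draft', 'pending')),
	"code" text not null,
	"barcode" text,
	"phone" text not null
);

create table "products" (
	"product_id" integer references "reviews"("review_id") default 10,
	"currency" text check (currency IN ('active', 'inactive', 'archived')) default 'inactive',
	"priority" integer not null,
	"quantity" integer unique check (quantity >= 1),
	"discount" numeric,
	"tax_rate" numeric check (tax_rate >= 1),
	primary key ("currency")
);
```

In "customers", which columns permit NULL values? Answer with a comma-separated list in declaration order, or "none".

- currency: declared NOT NULL → not nullable.
- discount: DEFAULT only fills an omitted column; an explicit NULL is still allowed → nullable.
- quantity: declared NOT NULL → not nullable.
- customer_id: part of the PRIMARY KEY, which implies NOT NULL → not nullable.
- title: no NOT NULL constraint applies → nullable.
- description: UNIQUE does not imply NOT NULL → nullable.
- unit_cost: CHECK does not forbid NULL (a CHECK constraint passes when its expression is NULL) → nullable.
- region: CHECK does not forbid NULL (a CHECK constraint passes when its expression is NULL) → nullable.
- total: CHECK does not forbid NULL (a CHECK constraint passes when its expression is NULL) → nullable.
- carrier: declared NOT NULL → not nullable.
- email: DEFAULT only fills an omitted column; an explicit NULL is still allowed → nullable.

discount, title, description, unit_cost, region, total, email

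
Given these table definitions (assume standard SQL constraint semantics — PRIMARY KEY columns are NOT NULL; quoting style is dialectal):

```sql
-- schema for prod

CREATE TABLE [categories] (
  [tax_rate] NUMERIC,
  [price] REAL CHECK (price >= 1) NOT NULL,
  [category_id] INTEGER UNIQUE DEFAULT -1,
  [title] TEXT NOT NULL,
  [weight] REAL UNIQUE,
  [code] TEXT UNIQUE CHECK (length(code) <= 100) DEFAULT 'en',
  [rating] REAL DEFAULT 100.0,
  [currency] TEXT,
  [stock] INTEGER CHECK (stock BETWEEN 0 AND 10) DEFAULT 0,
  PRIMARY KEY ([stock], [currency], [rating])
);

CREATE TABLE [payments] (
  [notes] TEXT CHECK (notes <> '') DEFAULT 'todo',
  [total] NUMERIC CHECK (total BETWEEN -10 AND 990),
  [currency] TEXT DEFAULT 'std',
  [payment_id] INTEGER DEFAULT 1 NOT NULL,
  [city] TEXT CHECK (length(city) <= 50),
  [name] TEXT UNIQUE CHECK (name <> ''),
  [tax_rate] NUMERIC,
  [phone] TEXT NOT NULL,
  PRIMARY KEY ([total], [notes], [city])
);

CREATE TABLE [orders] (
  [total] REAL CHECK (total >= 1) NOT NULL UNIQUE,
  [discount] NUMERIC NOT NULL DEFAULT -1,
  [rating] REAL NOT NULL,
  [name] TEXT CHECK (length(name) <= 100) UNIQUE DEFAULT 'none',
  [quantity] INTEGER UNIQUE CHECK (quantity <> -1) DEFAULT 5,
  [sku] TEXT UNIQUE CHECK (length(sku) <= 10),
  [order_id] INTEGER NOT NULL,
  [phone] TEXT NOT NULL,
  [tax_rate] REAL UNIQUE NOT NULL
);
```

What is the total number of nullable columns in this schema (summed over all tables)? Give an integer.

categories: 4 nullable (tax_rate, category_id, weight, code — PK (stock, currency, rating) and explicit NOT NULL columns excluded).
payments: 3 nullable (currency, name, tax_rate — PK (total, notes, city) and explicit NOT NULL columns excluded).
orders: 3 nullable (name, quantity, sku — PK none and explicit NOT NULL columns excluded).
Total: 4 + 3 + 3 = 10.

10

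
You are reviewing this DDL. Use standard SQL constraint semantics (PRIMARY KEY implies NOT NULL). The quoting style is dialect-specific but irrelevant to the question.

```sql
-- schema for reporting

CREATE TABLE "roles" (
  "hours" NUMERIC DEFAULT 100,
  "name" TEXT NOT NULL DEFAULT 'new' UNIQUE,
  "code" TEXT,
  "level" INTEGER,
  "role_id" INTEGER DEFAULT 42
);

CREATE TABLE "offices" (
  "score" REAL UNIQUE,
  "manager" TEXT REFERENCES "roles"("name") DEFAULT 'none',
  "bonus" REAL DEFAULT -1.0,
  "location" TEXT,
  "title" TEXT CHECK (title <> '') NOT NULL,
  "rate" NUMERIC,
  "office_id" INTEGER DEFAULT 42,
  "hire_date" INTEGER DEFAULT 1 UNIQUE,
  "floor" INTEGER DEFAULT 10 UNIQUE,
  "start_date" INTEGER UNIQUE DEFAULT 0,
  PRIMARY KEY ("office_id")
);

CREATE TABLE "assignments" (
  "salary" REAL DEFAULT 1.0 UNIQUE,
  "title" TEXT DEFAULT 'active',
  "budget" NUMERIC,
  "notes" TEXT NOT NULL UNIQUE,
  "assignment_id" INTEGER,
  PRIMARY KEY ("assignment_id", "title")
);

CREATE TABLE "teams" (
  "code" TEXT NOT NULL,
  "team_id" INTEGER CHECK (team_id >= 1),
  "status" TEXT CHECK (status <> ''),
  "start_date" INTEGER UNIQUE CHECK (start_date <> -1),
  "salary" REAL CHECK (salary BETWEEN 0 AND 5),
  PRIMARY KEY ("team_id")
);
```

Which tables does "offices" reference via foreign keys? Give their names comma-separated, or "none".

roles

- manager REFERENCES roles(name).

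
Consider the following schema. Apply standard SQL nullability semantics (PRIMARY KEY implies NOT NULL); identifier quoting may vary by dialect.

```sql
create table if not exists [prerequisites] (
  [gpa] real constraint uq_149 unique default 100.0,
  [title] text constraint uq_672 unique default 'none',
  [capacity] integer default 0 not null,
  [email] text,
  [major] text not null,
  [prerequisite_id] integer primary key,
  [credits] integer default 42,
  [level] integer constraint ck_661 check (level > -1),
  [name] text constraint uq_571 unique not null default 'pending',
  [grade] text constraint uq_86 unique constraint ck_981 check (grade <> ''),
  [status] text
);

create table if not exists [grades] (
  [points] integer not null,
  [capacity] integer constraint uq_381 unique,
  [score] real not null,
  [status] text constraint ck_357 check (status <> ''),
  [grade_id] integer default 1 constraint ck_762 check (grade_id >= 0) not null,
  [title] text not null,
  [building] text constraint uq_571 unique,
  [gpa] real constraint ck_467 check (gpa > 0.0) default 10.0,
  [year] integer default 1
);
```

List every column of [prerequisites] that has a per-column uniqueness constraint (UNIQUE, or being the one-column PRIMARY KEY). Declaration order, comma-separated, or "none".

gpa, title, prerequisite_id, name, grade

- gpa: declared UNIQUE → unique.
- title: declared UNIQUE → unique.
- capacity: no UNIQUE or single-column PK constraint.
- email: no UNIQUE or single-column PK constraint.
- major: no UNIQUE or single-column PK constraint.
- prerequisite_id: single-column PRIMARY KEY → unique.
- credits: no UNIQUE or single-column PK constraint.
- level: no UNIQUE or single-column PK constraint.
- name: declared UNIQUE → unique.
- grade: declared UNIQUE → unique.
- status: no UNIQUE or single-column PK constraint.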